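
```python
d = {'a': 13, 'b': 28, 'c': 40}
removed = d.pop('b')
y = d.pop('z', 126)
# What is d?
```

After line 1: d = {'a': 13, 'b': 28, 'c': 40}
After line 2 (pop 'b' returns 28): d = {'a': 13, 'c': 40}, removed = 28
After line 3 (pop 'z' missing, returns default 126): d = {'a': 13, 'c': 40}, y = 126

{'a': 13, 'c': 40}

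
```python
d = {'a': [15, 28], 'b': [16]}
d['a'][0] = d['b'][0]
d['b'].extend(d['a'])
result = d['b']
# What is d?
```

After line 1: d = {'a': [15, 28], 'b': [16]}
After line 2 (a[0] = b[0] = 16): d = {'a': [16, 28], 'b': [16]}
After line 3 (b.extend(a) appends [16, 28]): d = {'a': [16, 28], 'b': [16, 16, 28]}
After line 4: result = d['b'] = [16, 16, 28]

{'a': [16, 28], 'b': [16, 16, 28]}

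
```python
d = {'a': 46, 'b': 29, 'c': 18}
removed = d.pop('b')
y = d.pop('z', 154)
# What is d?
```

After line 1: d = {'a': 46, 'b': 29, 'c': 18}
After line 2 (pop 'b' returns 29): d = {'a': 46, 'c': 18}, removed = 29
After line 3 (pop 'z' missing, returns default 154): d = {'a': 46, 'c': 18}, y = 154

{'a': 46, 'c': 18}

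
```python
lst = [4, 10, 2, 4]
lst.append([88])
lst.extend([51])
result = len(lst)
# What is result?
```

After line 1: lst = [4, 10, 2, 4]
After line 2 (append adds [88] as single element): lst = [4, 10, 2, 4, [88]]
After line 3 (extend unpacks [51], adds 51): lst = [4, 10, 2, 4, [88], 51]
After line 4: result = len(lst) = 6

6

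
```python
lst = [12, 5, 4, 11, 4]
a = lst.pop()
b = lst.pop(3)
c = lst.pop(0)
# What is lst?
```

After line 1: lst = [12, 5, 4, 11, 4]
After line 2 (pop() -> a = 4): lst = [12, 5, 4, 11]
After line 3 (pop(3) -> b = 11): lst = [12, 5, 4]
After line 4 (pop(0) -> c = 12): lst = [5, 4]

[5, 4]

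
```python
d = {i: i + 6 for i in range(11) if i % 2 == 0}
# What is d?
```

{0: 6, 2: 8, 4: 10, 6: 12, 8: 14, 10: 16}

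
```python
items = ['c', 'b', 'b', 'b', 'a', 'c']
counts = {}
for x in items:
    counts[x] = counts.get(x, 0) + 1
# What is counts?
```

Initial: counts = {}, items = ['c', 'b', 'b', 'b', 'a', 'c']
See 'c': counts = {'c': 1}
See 'b': counts = {'c': 1, 'b': 1}
See 'b': counts = {'c': 1, 'b': 2}
See 'b': counts = {'c': 1, 'b': 3}
See 'a': counts = {'c': 1, 'b': 3, 'a': 1}
See 'c': counts = {'c': 2, 'b': 3, 'a': 1}

{'c': 2, 'b': 3, 'a': 1}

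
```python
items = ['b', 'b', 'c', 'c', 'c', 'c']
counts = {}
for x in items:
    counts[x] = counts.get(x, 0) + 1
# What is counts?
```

Initial: counts = {}, items = ['b', 'b', 'c', 'c', 'c', 'c']
See 'b': counts = {'b': 1}
See 'b': counts = {'b': 2}
See 'c': counts = {'b': 2, 'c': 1}
See 'c': counts = {'b': 2, 'c': 2}
See 'c': counts = {'b': 2, 'c': 3}
See 'c': counts = {'b': 2, 'c': 4}

{'b': 2, 'c': 4}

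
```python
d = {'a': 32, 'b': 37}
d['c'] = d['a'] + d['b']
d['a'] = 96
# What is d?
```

After line 1: d = {'a': 32, 'b': 37}
After line 2 (d['c'] = 32 + 37): d = {'a': 32, 'b': 37, 'c': 69}
After line 3: d = {'a': 96, 'b': 37, 'c': 69}

{'a': 96, 'b': 37, 'c': 69}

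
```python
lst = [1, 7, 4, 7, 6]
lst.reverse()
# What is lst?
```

[6, 7, 4, 7, 1]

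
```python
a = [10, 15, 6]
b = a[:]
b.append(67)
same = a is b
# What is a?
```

After line 1: a = [10, 15, 6]
After line 2 (b = a[:] is a shallow copy, new object): a = [10, 15, 6], b = [10, 15, 6]
After line 3 (append only mutates b): a = [10, 15, 6], b = [10, 15, 6, 67]
After line 4 (same = a is b; different objects -> False): same = False

[10, 15, 6]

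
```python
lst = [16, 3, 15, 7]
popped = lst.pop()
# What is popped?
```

7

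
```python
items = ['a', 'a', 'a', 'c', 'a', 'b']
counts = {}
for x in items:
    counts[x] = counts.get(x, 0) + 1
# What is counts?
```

Initial: counts = {}, items = ['a', 'a', 'a', 'c', 'a', 'b']
See 'a': counts = {'a': 1}
See 'a': counts = {'a': 2}
See 'a': counts = {'a': 3}
See 'c': counts = {'a': 3, 'c': 1}
See 'a': counts = {'a': 4, 'c': 1}
See 'b': counts = {'a': 4, 'c': 1, 'b': 1}

{'a': 4, 'c': 1, 'b': 1}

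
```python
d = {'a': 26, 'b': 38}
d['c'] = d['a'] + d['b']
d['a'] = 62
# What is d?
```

After line 1: d = {'a': 26, 'b': 38}
After line 2 (d['c'] = 26 + 38): d = {'a': 26, 'b': 38, 'c': 64}
After line 3: d = {'a': 62, 'b': 38, 'c': 64}

{'a': 62, 'b': 38, 'c': 64}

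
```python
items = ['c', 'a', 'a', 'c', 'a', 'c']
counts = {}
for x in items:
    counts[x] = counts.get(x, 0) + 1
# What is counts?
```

Initial: counts = {}, items = ['c', 'a', 'a', 'c', 'a', 'c']
See 'c': counts = {'c': 1}
See 'a': counts = {'c': 1, 'a': 1}
See 'a': counts = {'c': 1, 'a': 2}
See 'c': counts = {'c': 2, 'a': 2}
See 'a': counts = {'c': 2, 'a': 3}
See 'c': counts = {'c': 3, 'a': 3}

{'c': 3, 'a': 3}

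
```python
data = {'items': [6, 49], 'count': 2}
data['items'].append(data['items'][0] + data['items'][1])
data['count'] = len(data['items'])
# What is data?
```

After line 1: data = {'items': [6, 49], 'count': 2}
After line 2 (append 6 + 49 = 55): data = {'items': [6, 49, 55], 'count': 2}
After line 3 (count = len(items) = 3): data = {'items': [6, 49, 55], 'count': 3}

{'items': [6, 49, 55], 'count': 3}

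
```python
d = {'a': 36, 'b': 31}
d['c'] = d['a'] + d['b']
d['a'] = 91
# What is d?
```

After line 1: d = {'a': 36, 'b': 31}
After line 2 (d['c'] = 36 + 31): d = {'a': 36, 'b': 31, 'c': 67}
After line 3: d = {'a': 91, 'b': 31, 'c': 67}

{'a': 91, 'b': 31, 'c': 67}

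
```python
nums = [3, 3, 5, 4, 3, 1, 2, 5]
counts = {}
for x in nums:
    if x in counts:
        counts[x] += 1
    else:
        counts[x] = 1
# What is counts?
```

Initial: counts = {}, nums = [3, 3, 5, 4, 3, 1, 2, 5]
See 3: counts = {3: 1}
See 3: counts = {3: 2}
See 5: counts = {3: 2, 5: 1}
See 4: counts = {3: 2, 5: 1, 4: 1}
See 3: counts = {3: 3, 5: 1, 4: 1}
See 1: counts = {3: 3, 5: 1, 4: 1, 1: 1}
See 2: counts = {3: 3, 5: 1, 4: 1, 1: 1, 2: 1}
See 5: counts = {3: 3, 5: 2, 4: 1, 1: 1, 2: 1}

{3: 3, 5: 2, 4: 1, 1: 1, 2: 1}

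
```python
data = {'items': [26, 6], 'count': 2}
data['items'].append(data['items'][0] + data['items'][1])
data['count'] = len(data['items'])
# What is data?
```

After line 1: data = {'items': [26, 6], 'count': 2}
After line 2 (append 26 + 6 = 32): data = {'items': [26, 6, 32], 'count': 2}
After line 3 (count = len(items) = 3): data = {'items': [26, 6, 32], 'count': 3}

{'items': [26, 6, 32], 'count': 3}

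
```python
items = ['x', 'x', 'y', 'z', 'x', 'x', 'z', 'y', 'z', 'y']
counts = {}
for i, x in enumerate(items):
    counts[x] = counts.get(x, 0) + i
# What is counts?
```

Initial: counts = {}, items = ['x', 'x', 'y', 'z', 'x', 'x', 'z', 'y', 'z', 'y']
i=0, x='x': counts = {'x': 0}
i=1, x='x': counts = {'x': 1}
i=2, x='y': counts = {'x': 1, 'y': 2}
i=3, x='z': counts = {'x': 1, 'y': 2, 'z': 3}
i=4, x='x': counts = {'x': 5, 'y': 2, 'z': 3}
i=5, x='x': counts = {'x': 10, 'y': 2, 'z': 3}
i=6, x='z': counts = {'x': 10, 'y': 2, 'z': 9}
i=7, x='y': counts = {'x': 10, 'y': 9, 'z': 9}
i=8, x='z': counts = {'x': 10, 'y': 9, 'z': 17}
i=9, x='y': counts = {'x': 10, 'y': 18, 'z': 17}

{'x': 10, 'y': 18, 'z': 17}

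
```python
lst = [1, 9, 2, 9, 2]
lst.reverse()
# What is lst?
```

[2, 9, 2, 9, 1]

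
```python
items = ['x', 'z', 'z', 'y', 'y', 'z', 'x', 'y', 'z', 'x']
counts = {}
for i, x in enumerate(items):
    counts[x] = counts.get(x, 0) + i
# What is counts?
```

Initial: counts = {}, items = ['x', 'z', 'z', 'y', 'y', 'z', 'x', 'y', 'z', 'x']
i=0, x='x': counts = {'x': 0}
i=1, x='z': counts = {'x': 0, 'z': 1}
i=2, x='z': counts = {'x': 0, 'z': 3}
i=3, x='y': counts = {'x': 0, 'z': 3, 'y': 3}
i=4, x='y': counts = {'x': 0, 'z': 3, 'y': 7}
i=5, x='z': counts = {'x': 0, 'z': 8, 'y': 7}
i=6, x='x': counts = {'x': 6, 'z': 8, 'y': 7}
i=7, x='y': counts = {'x': 6, 'z': 8, 'y': 14}
i=8, x='z': counts = {'x': 6, 'z': 16, 'y': 14}
i=9, x='x': counts = {'x': 15, 'z': 16, 'y': 14}

{'x': 15, 'z': 16, 'y': 14}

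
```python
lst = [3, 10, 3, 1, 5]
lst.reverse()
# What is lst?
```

[5, 1, 3, 10, 3]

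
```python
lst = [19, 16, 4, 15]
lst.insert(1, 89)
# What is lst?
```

[19, 89, 16, 4, 15]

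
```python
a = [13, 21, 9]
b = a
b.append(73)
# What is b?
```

After line 1: a = [13, 21, 9]
After line 2 (b = a is an alias, same object): a = [13, 21, 9], b = [13, 21, 9]
After line 3 (b.append mutates the shared list): a = [13, 21, 9, 73], b = [13, 21, 9, 73]

[13, 21, 9, 73]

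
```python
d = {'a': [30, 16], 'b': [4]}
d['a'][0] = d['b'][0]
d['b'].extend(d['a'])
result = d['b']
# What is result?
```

After line 1: d = {'a': [30, 16], 'b': [4]}
After line 2 (a[0] = b[0] = 4): d = {'a': [4, 16], 'b': [4]}
After line 3 (b.extend(a) appends [4, 16]): d = {'a': [4, 16], 'b': [4, 4, 16]}
After line 4: result = d['b'] = [4, 4, 16]

[4, 4, 16]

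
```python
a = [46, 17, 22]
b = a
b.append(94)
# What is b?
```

After line 1: a = [46, 17, 22]
After line 2 (b = a is an alias, same object): a = [46, 17, 22], b = [46, 17, 22]
After line 3 (b.append mutates the shared list): a = [46, 17, 22, 94], b = [46, 17, 22, 94]

[46, 17, 22, 94]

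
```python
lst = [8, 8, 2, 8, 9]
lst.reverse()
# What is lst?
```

[9, 8, 2, 8, 8]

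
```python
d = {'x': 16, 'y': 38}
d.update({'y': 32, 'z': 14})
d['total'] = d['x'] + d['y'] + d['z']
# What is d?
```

After line 1: d = {'x': 16, 'y': 38}
After line 2 (y overwritten, z added): d = {'x': 16, 'y': 32, 'z': 14}
After line 3 (total = 16 + 32 + 14 = 62): d = {'x': 16, 'y': 32, 'z': 14, 'total': 62}

{'x': 16, 'y': 32, 'z': 14, 'total': 62}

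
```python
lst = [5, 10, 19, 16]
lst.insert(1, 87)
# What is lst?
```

[5, 87, 10, 19, 16]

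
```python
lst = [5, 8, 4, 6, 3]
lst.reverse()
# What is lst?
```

[3, 6, 4, 8, 5]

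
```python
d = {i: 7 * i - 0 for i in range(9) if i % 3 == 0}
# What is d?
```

{0: 0, 3: 21, 6: 42}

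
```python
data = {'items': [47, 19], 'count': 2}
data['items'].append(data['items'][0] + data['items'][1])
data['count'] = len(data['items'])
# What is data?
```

After line 1: data = {'items': [47, 19], 'count': 2}
After line 2 (append 47 + 19 = 66): data = {'items': [47, 19, 66], 'count': 2}
After line 3 (count = len(items) = 3): data = {'items': [47, 19, 66], 'count': 3}

{'items': [47, 19, 66], 'count': 3}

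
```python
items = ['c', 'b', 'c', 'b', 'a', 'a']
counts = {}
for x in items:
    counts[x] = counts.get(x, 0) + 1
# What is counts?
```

Initial: counts = {}, items = ['c', 'b', 'c', 'b', 'a', 'a']
See 'c': counts = {'c': 1}
See 'b': counts = {'c': 1, 'b': 1}
See 'c': counts = {'c': 2, 'b': 1}
See 'b': counts = {'c': 2, 'b': 2}
See 'a': counts = {'c': 2, 'b': 2, 'a': 1}
See 'a': counts = {'c': 2, 'b': 2, 'a': 2}

{'c': 2, 'b': 2, 'a': 2}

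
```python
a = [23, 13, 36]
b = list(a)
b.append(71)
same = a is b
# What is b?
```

After line 1: a = [23, 13, 36]
After line 2 (b = list(a) is a shallow copy, new object): a = [23, 13, 36], b = [23, 13, 36]
After line 3 (append only mutates b): a = [23, 13, 36], b = [23, 13, 36, 71]
After line 4 (same = a is b; different objects -> False): same = False

[23, 13, 36, 71]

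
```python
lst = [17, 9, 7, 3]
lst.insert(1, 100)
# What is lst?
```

[17, 100, 9, 7, 3]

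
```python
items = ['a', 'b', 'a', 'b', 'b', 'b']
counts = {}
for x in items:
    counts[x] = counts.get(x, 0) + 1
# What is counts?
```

Initial: counts = {}, items = ['a', 'b', 'a', 'b', 'b', 'b']
See 'a': counts = {'a': 1}
See 'b': counts = {'a': 1, 'b': 1}
See 'a': counts = {'a': 2, 'b': 1}
See 'b': counts = {'a': 2, 'b': 2}
See 'b': counts = {'a': 2, 'b': 3}
See 'b': counts = {'a': 2, 'b': 4}

{'a': 2, 'b': 4}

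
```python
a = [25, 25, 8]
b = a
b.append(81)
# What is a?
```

After line 1: a = [25, 25, 8]
After line 2 (b = a is an alias, same object): a = [25, 25, 8], b = [25, 25, 8]
After line 3 (b.append mutates the shared list): a = [25, 25, 8, 81], b = [25, 25, 8, 81]

[25, 25, 8, 81]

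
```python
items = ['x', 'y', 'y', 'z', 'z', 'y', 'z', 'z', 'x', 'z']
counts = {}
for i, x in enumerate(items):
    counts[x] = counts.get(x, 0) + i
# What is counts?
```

Initial: counts = {}, items = ['x', 'y', 'y', 'z', 'z', 'y', 'z', 'z', 'x', 'z']
i=0, x='x': counts = {'x': 0}
i=1, x='y': counts = {'x': 0, 'y': 1}
i=2, x='y': counts = {'x': 0, 'y': 3}
i=3, x='z': counts = {'x': 0, 'y': 3, 'z': 3}
i=4, x='z': counts = {'x': 0, 'y': 3, 'z': 7}
i=5, x='y': counts = {'x': 0, 'y': 8, 'z': 7}
i=6, x='z': counts = {'x': 0, 'y': 8, 'z': 13}
i=7, x='z': counts = {'x': 0, 'y': 8, 'z': 20}
i=8, x='x': counts = {'x': 8, 'y': 8, 'z': 20}
i=9, x='z': counts = {'x': 8, 'y': 8, 'z': 29}

{'x': 8, 'y': 8, 'z': 29}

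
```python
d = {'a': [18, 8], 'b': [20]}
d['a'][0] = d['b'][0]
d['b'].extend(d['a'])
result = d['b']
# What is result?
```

After line 1: d = {'a': [18, 8], 'b': [20]}
After line 2 (a[0] = b[0] = 20): d = {'a': [20, 8], 'b': [20]}
After line 3 (b.extend(a) appends [20, 8]): d = {'a': [20, 8], 'b': [20, 20, 8]}
After line 4: result = d['b'] = [20, 20, 8]

[20, 20, 8]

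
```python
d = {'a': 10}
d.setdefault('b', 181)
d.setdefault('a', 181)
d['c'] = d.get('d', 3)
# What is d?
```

After line 1: d = {'a': 10}
After line 2 (setdefault adds 'b'=181): d = {'a': 10, 'b': 181}
After line 3 (setdefault 'a' no-op, already exists): d = {'a': 10, 'b': 181}
After line 4 (get('d', 3) returns default since 'd' not in d): d = {'a': 10, 'b': 181, 'c': 3}

{'a': 10, 'b': 181, 'c': 3}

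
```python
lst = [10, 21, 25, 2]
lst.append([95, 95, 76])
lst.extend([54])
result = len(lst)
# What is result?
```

After line 1: lst = [10, 21, 25, 2]
After line 2 (append adds [95, 95, 76] as single element): lst = [10, 21, 25, 2, [95, 95, 76]]
After line 3 (extend unpacks [54], adds 54): lst = [10, 21, 25, 2, [95, 95, 76], 54]
After line 4: result = len(lst) = 6

6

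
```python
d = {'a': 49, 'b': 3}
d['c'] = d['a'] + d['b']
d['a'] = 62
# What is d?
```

After line 1: d = {'a': 49, 'b': 3}
After line 2 (d['c'] = 49 + 3): d = {'a': 49, 'b': 3, 'c': 52}
After line 3: d = {'a': 62, 'b': 3, 'c': 52}

{'a': 62, 'b': 3, 'c': 52}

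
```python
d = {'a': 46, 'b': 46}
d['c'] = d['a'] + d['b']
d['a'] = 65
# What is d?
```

After line 1: d = {'a': 46, 'b': 46}
After line 2 (d['c'] = 46 + 46): d = {'a': 46, 'b': 46, 'c': 92}
After line 3: d = {'a': 65, 'b': 46, 'c': 92}

{'a': 65, 'b': 46, 'c': 92}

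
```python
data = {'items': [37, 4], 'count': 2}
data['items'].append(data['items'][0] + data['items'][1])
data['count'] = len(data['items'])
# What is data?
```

After line 1: data = {'items': [37, 4], 'count': 2}
After line 2 (append 37 + 4 = 41): data = {'items': [37, 4, 41], 'count': 2}
After line 3 (count = len(items) = 3): data = {'items': [37, 4, 41], 'count': 3}

{'items': [37, 4, 41], 'count': 3}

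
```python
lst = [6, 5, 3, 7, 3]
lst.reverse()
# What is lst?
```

[3, 7, 3, 5, 6]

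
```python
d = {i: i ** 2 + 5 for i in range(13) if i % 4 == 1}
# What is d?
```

{1: 6, 5: 30, 9: 86}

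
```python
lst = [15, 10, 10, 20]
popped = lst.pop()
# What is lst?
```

[15, 10, 10]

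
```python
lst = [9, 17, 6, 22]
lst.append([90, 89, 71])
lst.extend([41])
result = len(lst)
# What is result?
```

After line 1: lst = [9, 17, 6, 22]
After line 2 (append adds [90, 89, 71] as single element): lst = [9, 17, 6, 22, [90, 89, 71]]
After line 3 (extend unpacks [41], adds 41): lst = [9, 17, 6, 22, [90, 89, 71], 41]
After line 4: result = len(lst) = 6

6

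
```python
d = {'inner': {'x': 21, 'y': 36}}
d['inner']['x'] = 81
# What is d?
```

After line 1: d = {'inner': {'x': 21, 'y': 36}}
After line 2 (inner x overwritten): d = {'inner': {'x': 81, 'y': 36}}

{'inner': {'x': 81, 'y': 36}}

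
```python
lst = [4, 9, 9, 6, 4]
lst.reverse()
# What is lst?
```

[4, 6, 9, 9, 4]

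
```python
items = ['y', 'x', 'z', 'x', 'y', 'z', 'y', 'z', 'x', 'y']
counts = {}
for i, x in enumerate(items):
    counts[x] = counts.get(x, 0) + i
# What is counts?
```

Initial: counts = {}, items = ['y', 'x', 'z', 'x', 'y', 'z', 'y', 'z', 'x', 'y']
i=0, x='y': counts = {'y': 0}
i=1, x='x': counts = {'y': 0, 'x': 1}
i=2, x='z': counts = {'y': 0, 'x': 1, 'z': 2}
i=3, x='x': counts = {'y': 0, 'x': 4, 'z': 2}
i=4, x='y': counts = {'y': 4, 'x': 4, 'z': 2}
i=5, x='z': counts = {'y': 4, 'x': 4, 'z': 7}
i=6, x='y': counts = {'y': 10, 'x': 4, 'z': 7}
i=7, x='z': counts = {'y': 10, 'x': 4, 'z': 14}
i=8, x='x': counts = {'y': 10, 'x': 12, 'z': 14}
i=9, x='y': counts = {'y': 19, 'x': 12, 'z': 14}

{'y': 19, 'x': 12, 'z': 14}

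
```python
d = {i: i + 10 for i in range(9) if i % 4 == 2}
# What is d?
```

{2: 12, 6: 16}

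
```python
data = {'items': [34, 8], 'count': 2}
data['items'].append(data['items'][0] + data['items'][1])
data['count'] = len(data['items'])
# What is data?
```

After line 1: data = {'items': [34, 8], 'count': 2}
After line 2 (append 34 + 8 = 42): data = {'items': [34, 8, 42], 'count': 2}
After line 3 (count = len(items) = 3): data = {'items': [34, 8, 42], 'count': 3}

{'items': [34, 8, 42], 'count': 3}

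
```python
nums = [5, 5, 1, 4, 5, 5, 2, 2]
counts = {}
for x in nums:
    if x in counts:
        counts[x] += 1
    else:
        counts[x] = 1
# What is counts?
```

Initial: counts = {}, nums = [5, 5, 1, 4, 5, 5, 2, 2]
See 5: counts = {5: 1}
See 5: counts = {5: 2}
See 1: counts = {5: 2, 1: 1}
See 4: counts = {5: 2, 1: 1, 4: 1}
See 5: counts = {5: 3, 1: 1, 4: 1}
See 5: counts = {5: 4, 1: 1, 4: 1}
See 2: counts = {5: 4, 1: 1, 4: 1, 2: 1}
See 2: counts = {5: 4, 1: 1, 4: 1, 2: 2}

{5: 4, 1: 1, 4: 1, 2: 2}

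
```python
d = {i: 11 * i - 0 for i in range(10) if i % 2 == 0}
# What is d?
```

{0: 0, 2: 22, 4: 44, 6: 66, 8: 88}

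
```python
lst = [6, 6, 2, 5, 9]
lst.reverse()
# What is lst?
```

[9, 5, 2, 6, 6]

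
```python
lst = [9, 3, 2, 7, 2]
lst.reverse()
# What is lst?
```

[2, 7, 2, 3, 9]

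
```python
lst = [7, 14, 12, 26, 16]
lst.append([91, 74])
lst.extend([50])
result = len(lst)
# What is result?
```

After line 1: lst = [7, 14, 12, 26, 16]
After line 2 (append adds [91, 74] as single element): lst = [7, 14, 12, 26, 16, [91, 74]]
After line 3 (extend unpacks [50], adds 50): lst = [7, 14, 12, 26, 16, [91, 74], 50]
After line 4: result = len(lst) = 7

7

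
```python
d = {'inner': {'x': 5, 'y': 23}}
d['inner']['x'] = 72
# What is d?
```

After line 1: d = {'inner': {'x': 5, 'y': 23}}
After line 2 (inner x overwritten): d = {'inner': {'x': 72, 'y': 23}}

{'inner': {'x': 72, 'y': 23}}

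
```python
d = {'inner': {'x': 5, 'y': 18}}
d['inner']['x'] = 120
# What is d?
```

After line 1: d = {'inner': {'x': 5, 'y': 18}}
After line 2 (inner x overwritten): d = {'inner': {'x': 120, 'y': 18}}

{'inner': {'x': 120, 'y': 18}}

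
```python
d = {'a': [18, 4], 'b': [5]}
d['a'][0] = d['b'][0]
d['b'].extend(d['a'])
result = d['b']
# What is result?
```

After line 1: d = {'a': [18, 4], 'b': [5]}
After line 2 (a[0] = b[0] = 5): d = {'a': [5, 4], 'b': [5]}
After line 3 (b.extend(a) appends [5, 4]): d = {'a': [5, 4], 'b': [5, 5, 4]}
After line 4: result = d['b'] = [5, 5, 4]

[5, 5, 4]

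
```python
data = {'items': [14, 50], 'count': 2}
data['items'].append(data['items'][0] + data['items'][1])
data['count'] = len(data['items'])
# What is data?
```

After line 1: data = {'items': [14, 50], 'count': 2}
After line 2 (append 14 + 50 = 64): data = {'items': [14, 50, 64], 'count': 2}
After line 3 (count = len(items) = 3): data = {'items': [14, 50, 64], 'count': 3}

{'items': [14, 50, 64], 'count': 3}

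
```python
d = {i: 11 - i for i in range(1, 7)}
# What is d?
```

{1: 10, 2: 9, 3: 8, 4: 7, 5: 6, 6: 5}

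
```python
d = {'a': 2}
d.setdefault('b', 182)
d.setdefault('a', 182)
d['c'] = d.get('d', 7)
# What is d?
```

After line 1: d = {'a': 2}
After line 2 (setdefault adds 'b'=182): d = {'a': 2, 'b': 182}
After line 3 (setdefault 'a' no-op, already exists): d = {'a': 2, 'b': 182}
After line 4 (get('d', 7) returns default since 'd' not in d): d = {'a': 2, 'b': 182, 'c': 7}

{'a': 2, 'b': 182, 'c': 7}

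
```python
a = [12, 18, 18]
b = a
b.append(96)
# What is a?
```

After line 1: a = [12, 18, 18]
After line 2 (b = a is an alias, same object): a = [12, 18, 18], b = [12, 18, 18]
After line 3 (b.append mutates the shared list): a = [12, 18, 18, 96], b = [12, 18, 18, 96]

[12, 18, 18, 96]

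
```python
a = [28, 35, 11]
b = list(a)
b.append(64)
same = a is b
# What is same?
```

After line 1: a = [28, 35, 11]
After line 2 (b = list(a) is a shallow copy, new object): a = [28, 35, 11], b = [28, 35, 11]
After line 3 (append only mutates b): a = [28, 35, 11], b = [28, 35, 11, 64]
After line 4 (same = a is b; different objects -> False): same = False

False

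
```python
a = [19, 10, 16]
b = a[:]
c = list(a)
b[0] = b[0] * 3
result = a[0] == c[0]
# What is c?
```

After line 1: a = [19, 10, 16]
After line 2 (b = a[:], copy): a = [19, 10, 16], b = [19, 10, 16]
After line 3 (c = list(a) is a copy, new object): c = [19, 10, 16]
After line 4 (b[0] = 19 * 3 = 57; only b mutates (copy)): a = [19, 10, 16], b = [57, 10, 16], c = [19, 10, 16]
After line 5 (a[0] = 19, c[0] = 19; result = True)

[19, 10, 16]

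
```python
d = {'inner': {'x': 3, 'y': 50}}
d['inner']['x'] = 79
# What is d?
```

After line 1: d = {'inner': {'x': 3, 'y': 50}}
After line 2 (inner x overwritten): d = {'inner': {'x': 79, 'y': 50}}

{'inner': {'x': 79, 'y': 50}}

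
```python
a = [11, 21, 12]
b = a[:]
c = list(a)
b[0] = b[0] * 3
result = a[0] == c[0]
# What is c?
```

After line 1: a = [11, 21, 12]
After line 2 (b = a[:], copy): a = [11, 21, 12], b = [11, 21, 12]
After line 3 (c = list(a) is a copy, new object): c = [11, 21, 12]
After line 4 (b[0] = 11 * 3 = 33; only b mutates (copy)): a = [11, 21, 12], b = [33, 21, 12], c = [11, 21, 12]
After line 5 (a[0] = 11, c[0] = 11; result = True)

[11, 21, 12]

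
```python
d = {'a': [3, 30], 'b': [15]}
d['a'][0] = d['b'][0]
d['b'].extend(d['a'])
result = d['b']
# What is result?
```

After line 1: d = {'a': [3, 30], 'b': [15]}
After line 2 (a[0] = b[0] = 15): d = {'a': [15, 30], 'b': [15]}
After line 3 (b.extend(a) appends [15, 30]): d = {'a': [15, 30], 'b': [15, 15, 30]}
After line 4: result = d['b'] = [15, 15, 30]

[15, 15, 30]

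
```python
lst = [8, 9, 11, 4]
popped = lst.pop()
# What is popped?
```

4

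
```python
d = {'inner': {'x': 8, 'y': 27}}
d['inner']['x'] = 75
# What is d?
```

After line 1: d = {'inner': {'x': 8, 'y': 27}}
After line 2 (inner x overwritten): d = {'inner': {'x': 75, 'y': 27}}

{'inner': {'x': 75, 'y': 27}}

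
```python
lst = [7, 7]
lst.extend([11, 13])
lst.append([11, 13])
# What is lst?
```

After line 1: lst = [7, 7]
After line 2 (extend unpacks [11, 13]): lst = [7, 7, 11, 13]
After line 3 (append adds [11, 13] as single element): lst = [7, 7, 11, 13, [11, 13]]

[7, 7, 11, 13, [11, 13]]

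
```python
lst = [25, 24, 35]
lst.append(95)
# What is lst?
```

[25, 24, 35, 95]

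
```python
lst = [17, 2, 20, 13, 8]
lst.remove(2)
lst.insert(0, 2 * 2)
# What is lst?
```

After line 1: lst = [17, 2, 20, 13, 8]
After line 2 (remove first 2): lst = [17, 20, 13, 8]
After line 3 (insert 4 at index 0): lst = [4, 17, 20, 13, 8]

[4, 17, 20, 13, 8]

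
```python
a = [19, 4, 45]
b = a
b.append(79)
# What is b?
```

After line 1: a = [19, 4, 45]
After line 2 (b = a is an alias, same object): a = [19, 4, 45], b = [19, 4, 45]
After line 3 (b.append mutates the shared list): a = [19, 4, 45, 79], b = [19, 4, 45, 79]

[19, 4, 45, 79]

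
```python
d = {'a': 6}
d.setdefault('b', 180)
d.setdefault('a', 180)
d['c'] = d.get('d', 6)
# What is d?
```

After line 1: d = {'a': 6}
After line 2 (setdefault adds 'b'=180): d = {'a': 6, 'b': 180}
After line 3 (setdefault 'a' no-op, already exists): d = {'a': 6, 'b': 180}
After line 4 (get('d', 6) returns default since 'd' not in d): d = {'a': 6, 'b': 180, 'c': 6}

{'a': 6, 'b': 180, 'c': 6}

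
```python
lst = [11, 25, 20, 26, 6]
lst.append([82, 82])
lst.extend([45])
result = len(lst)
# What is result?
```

After line 1: lst = [11, 25, 20, 26, 6]
After line 2 (append adds [82, 82] as single element): lst = [11, 25, 20, 26, 6, [82, 82]]
After line 3 (extend unpacks [45], adds 45): lst = [11, 25, 20, 26, 6, [82, 82], 45]
After line 4: result = len(lst) = 7

7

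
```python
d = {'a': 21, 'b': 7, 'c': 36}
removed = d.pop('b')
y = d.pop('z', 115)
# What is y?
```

After line 1: d = {'a': 21, 'b': 7, 'c': 36}
After line 2 (pop 'b' returns 7): d = {'a': 21, 'c': 36}, removed = 7
After line 3 (pop 'z' missing, returns default 115): d = {'a': 21, 'c': 36}, y = 115

115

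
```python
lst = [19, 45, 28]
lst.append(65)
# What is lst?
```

[19, 45, 28, 65]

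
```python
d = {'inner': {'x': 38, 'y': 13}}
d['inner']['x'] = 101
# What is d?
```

After line 1: d = {'inner': {'x': 38, 'y': 13}}
After line 2 (inner x overwritten): d = {'inner': {'x': 101, 'y': 13}}

{'inner': {'x': 101, 'y': 13}}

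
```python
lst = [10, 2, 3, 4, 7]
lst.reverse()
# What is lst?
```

[7, 4, 3, 2, 10]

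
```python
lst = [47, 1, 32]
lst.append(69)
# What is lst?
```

[47, 1, 32, 69]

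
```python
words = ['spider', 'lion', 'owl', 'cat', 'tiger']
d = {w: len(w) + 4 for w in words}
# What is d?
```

{'spider': 10, 'lion': 8, 'owl': 7, 'cat': 7, 'tiger': 9}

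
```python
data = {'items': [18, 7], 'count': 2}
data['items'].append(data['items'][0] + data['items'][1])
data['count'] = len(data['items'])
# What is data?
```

After line 1: data = {'items': [18, 7], 'count': 2}
After line 2 (append 18 + 7 = 25): data = {'items': [18, 7, 25], 'count': 2}
After line 3 (count = len(items) = 3): data = {'items': [18, 7, 25], 'count': 3}

{'items': [18, 7, 25], 'count': 3}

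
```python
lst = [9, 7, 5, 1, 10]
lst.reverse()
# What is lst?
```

[10, 1, 5, 7, 9]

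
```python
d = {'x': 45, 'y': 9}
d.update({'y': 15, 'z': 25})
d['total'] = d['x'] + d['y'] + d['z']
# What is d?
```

After line 1: d = {'x': 45, 'y': 9}
After line 2 (y overwritten, z added): d = {'x': 45, 'y': 15, 'z': 25}
After line 3 (total = 45 + 15 + 25 = 85): d = {'x': 45, 'y': 15, 'z': 25, 'total': 85}

{'x': 45, 'y': 15, 'z': 25, 'total': 85}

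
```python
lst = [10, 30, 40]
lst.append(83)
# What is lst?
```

[10, 30, 40, 83]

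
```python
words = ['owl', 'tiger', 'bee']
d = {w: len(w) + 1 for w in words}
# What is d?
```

{'owl': 4, 'tiger': 6, 'bee': 4}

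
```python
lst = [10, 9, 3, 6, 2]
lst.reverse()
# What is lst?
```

[2, 6, 3, 9, 10]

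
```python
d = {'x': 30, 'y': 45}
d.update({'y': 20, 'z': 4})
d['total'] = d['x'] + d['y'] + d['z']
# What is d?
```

After line 1: d = {'x': 30, 'y': 45}
After line 2 (y overwritten, z added): d = {'x': 30, 'y': 20, 'z': 4}
After line 3 (total = 30 + 20 + 4 = 54): d = {'x': 30, 'y': 20, 'z': 4, 'total': 54}

{'x': 30, 'y': 20, 'z': 4, 'total': 54}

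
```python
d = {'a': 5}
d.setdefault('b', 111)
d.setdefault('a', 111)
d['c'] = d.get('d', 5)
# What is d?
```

After line 1: d = {'a': 5}
After line 2 (setdefault adds 'b'=111): d = {'a': 5, 'b': 111}
After line 3 (setdefault 'a' no-op, already exists): d = {'a': 5, 'b': 111}
After line 4 (get('d', 5) returns default since 'd' not in d): d = {'a': 5, 'b': 111, 'c': 5}

{'a': 5, 'b': 111, 'c': 5}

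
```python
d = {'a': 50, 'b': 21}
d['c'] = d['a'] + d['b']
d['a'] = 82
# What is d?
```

After line 1: d = {'a': 50, 'b': 21}
After line 2 (d['c'] = 50 + 21): d = {'a': 50, 'b': 21, 'c': 71}
After line 3: d = {'a': 82, 'b': 21, 'c': 71}

{'a': 82, 'b': 21, 'c': 71}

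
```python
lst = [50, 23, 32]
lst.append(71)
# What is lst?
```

[50, 23, 32, 71]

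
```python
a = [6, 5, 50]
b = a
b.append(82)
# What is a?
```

After line 1: a = [6, 5, 50]
After line 2 (b = a is an alias, same object): a = [6, 5, 50], b = [6, 5, 50]
After line 3 (b.append mutates the shared list): a = [6, 5, 50, 82], b = [6, 5, 50, 82]

[6, 5, 50, 82]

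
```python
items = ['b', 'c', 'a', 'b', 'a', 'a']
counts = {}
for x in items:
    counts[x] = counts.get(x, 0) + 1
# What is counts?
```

Initial: counts = {}, items = ['b', 'c', 'a', 'b', 'a', 'a']
See 'b': counts = {'b': 1}
See 'c': counts = {'b': 1, 'c': 1}
See 'a': counts = {'b': 1, 'c': 1, 'a': 1}
See 'b': counts = {'b': 2, 'c': 1, 'a': 1}
See 'a': counts = {'b': 2, 'c': 1, 'a': 2}
See 'a': counts = {'b': 2, 'c': 1, 'a': 3}

{'b': 2, 'c': 1, 'a': 3}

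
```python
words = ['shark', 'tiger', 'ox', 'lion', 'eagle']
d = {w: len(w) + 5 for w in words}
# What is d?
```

{'shark': 10, 'tiger': 10, 'ox': 7, 'lion': 9, 'eagle': 10}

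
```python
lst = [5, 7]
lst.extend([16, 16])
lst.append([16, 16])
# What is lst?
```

After line 1: lst = [5, 7]
After line 2 (extend unpacks [16, 16]): lst = [5, 7, 16, 16]
After line 3 (append adds [16, 16] as single element): lst = [5, 7, 16, 16, [16, 16]]

[5, 7, 16, 16, [16, 16]]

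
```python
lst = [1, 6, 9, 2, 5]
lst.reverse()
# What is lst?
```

[5, 2, 9, 6, 1]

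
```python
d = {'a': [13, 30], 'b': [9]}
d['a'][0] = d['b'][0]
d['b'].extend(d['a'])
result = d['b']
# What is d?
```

After line 1: d = {'a': [13, 30], 'b': [9]}
After line 2 (a[0] = b[0] = 9): d = {'a': [9, 30], 'b': [9]}
After line 3 (b.extend(a) appends [9, 30]): d = {'a': [9, 30], 'b': [9, 9, 30]}
After line 4: result = d['b'] = [9, 9, 30]

{'a': [9, 30], 'b': [9, 9, 30]}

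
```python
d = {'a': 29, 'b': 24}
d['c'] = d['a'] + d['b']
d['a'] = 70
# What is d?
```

After line 1: d = {'a': 29, 'b': 24}
After line 2 (d['c'] = 29 + 24): d = {'a': 29, 'b': 24, 'c': 53}
After line 3: d = {'a': 70, 'b': 24, 'c': 53}

{'a': 70, 'b': 24, 'c': 53}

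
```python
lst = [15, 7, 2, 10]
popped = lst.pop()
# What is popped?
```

10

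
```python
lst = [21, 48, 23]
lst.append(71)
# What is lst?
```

[21, 48, 23, 71]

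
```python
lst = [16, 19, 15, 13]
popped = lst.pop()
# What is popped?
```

13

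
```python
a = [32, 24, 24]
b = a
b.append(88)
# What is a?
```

After line 1: a = [32, 24, 24]
After line 2 (b = a is an alias, same object): a = [32, 24, 24], b = [32, 24, 24]
After line 3 (b.append mutates the shared list): a = [32, 24, 24, 88], b = [32, 24, 24, 88]

[32, 24, 24, 88]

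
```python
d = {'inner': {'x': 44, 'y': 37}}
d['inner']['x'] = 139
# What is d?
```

After line 1: d = {'inner': {'x': 44, 'y': 37}}
After line 2 (inner x overwritten): d = {'inner': {'x': 139, 'y': 37}}

{'inner': {'x': 139, 'y': 37}}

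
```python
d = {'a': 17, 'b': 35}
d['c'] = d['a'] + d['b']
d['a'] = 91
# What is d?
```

After line 1: d = {'a': 17, 'b': 35}
After line 2 (d['c'] = 17 + 35): d = {'a': 17, 'b': 35, 'c': 52}
After line 3: d = {'a': 91, 'b': 35, 'c': 52}

{'a': 91, 'b': 35, 'c': 52}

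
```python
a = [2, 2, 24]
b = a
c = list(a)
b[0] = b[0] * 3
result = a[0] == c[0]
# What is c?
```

After line 1: a = [2, 2, 24]
After line 2 (b = a, alias): a = [2, 2, 24], b = [2, 2, 24]
After line 3 (c = list(a) is a copy, new object): c = [2, 2, 24]
After line 4 (b[0] = 2 * 3 = 6; mutates shared a/b): a = b = [6, 2, 24], c = [2, 2, 24]
After line 5 (a[0] = 6, c[0] = 2; result = False)

[2, 2, 24]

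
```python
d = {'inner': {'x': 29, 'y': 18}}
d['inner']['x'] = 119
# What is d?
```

After line 1: d = {'inner': {'x': 29, 'y': 18}}
After line 2 (inner x overwritten): d = {'inner': {'x': 119, 'y': 18}}

{'inner': {'x': 119, 'y': 18}}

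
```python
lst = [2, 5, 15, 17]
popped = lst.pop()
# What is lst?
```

[2, 5, 15]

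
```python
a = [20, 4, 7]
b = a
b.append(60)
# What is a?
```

After line 1: a = [20, 4, 7]
After line 2 (b = a is an alias, same object): a = [20, 4, 7], b = [20, 4, 7]
After line 3 (b.append mutates the shared list): a = [20, 4, 7, 60], b = [20, 4, 7, 60]

[20, 4, 7, 60]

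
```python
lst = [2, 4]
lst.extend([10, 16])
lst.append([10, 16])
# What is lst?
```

After line 1: lst = [2, 4]
After line 2 (extend unpacks [10, 16]): lst = [2, 4, 10, 16]
After line 3 (append adds [10, 16] as single element): lst = [2, 4, 10, 16, [10, 16]]

[2, 4, 10, 16, [10, 16]]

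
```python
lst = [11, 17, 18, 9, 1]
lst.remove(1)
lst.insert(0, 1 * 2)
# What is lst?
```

After line 1: lst = [11, 17, 18, 9, 1]
After line 2 (remove first 1): lst = [11, 17, 18, 9]
After line 3 (insert 2 at index 0): lst = [2, 11, 17, 18, 9]

[2, 11, 17, 18, 9]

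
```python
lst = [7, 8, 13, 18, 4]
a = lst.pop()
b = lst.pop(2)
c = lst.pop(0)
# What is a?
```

After line 1: lst = [7, 8, 13, 18, 4]
After line 2 (pop() -> a = 4): lst = [7, 8, 13, 18]
After line 3 (pop(2) -> b = 13): lst = [7, 8, 18]
After line 4 (pop(0) -> c = 7): lst = [8, 18]

4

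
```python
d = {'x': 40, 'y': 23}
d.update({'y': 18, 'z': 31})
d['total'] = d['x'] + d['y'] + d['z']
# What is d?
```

After line 1: d = {'x': 40, 'y': 23}
After line 2 (y overwritten, z added): d = {'x': 40, 'y': 18, 'z': 31}
After line 3 (total = 40 + 18 + 31 = 89): d = {'x': 40, 'y': 18, 'z': 31, 'total': 89}

{'x': 40, 'y': 18, 'z': 31, 'total': 89}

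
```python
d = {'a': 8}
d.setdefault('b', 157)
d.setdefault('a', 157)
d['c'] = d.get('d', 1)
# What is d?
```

After line 1: d = {'a': 8}
After line 2 (setdefault adds 'b'=157): d = {'a': 8, 'b': 157}
After line 3 (setdefault 'a' no-op, already exists): d = {'a': 8, 'b': 157}
After line 4 (get('d', 1) returns default since 'd' not in d): d = {'a': 8, 'b': 157, 'c': 1}

{'a': 8, 'b': 157, 'c': 1}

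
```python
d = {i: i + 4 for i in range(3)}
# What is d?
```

{0: 4, 1: 5, 2: 6}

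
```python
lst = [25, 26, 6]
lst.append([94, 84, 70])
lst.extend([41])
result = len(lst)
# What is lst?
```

After line 1: lst = [25, 26, 6]
After line 2 (append adds [94, 84, 70] as single element): lst = [25, 26, 6, [94, 84, 70]]
After line 3 (extend unpacks [41], adds 41): lst = [25, 26, 6, [94, 84, 70], 41]
After line 4: result = len(lst) = 5

[25, 26, 6, [94, 84, 70], 41]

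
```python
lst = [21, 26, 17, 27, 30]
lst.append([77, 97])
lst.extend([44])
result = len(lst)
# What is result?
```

After line 1: lst = [21, 26, 17, 27, 30]
After line 2 (append adds [77, 97] as single element): lst = [21, 26, 17, 27, 30, [77, 97]]
After line 3 (extend unpacks [44], adds 44): lst = [21, 26, 17, 27, 30, [77, 97], 44]
After line 4: result = len(lst) = 7

7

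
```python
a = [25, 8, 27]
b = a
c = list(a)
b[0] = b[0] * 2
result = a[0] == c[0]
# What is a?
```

After line 1: a = [25, 8, 27]
After line 2 (b = a, alias): a = [25, 8, 27], b = [25, 8, 27]
After line 3 (c = list(a) is a copy, new object): c = [25, 8, 27]
After line 4 (b[0] = 25 * 2 = 50; mutates shared a/b): a = b = [50, 8, 27], c = [25, 8, 27]
After line 5 (a[0] = 50, c[0] = 25; result = False)

[50, 8, 27]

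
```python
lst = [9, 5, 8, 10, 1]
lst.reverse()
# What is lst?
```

[1, 10, 8, 5, 9]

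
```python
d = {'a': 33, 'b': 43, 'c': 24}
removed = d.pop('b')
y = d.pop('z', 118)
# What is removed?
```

After line 1: d = {'a': 33, 'b': 43, 'c': 24}
After line 2 (pop 'b' returns 43): d = {'a': 33, 'c': 24}, removed = 43
After line 3 (pop 'z' missing, returns default 118): d = {'a': 33, 'c': 24}, y = 118

43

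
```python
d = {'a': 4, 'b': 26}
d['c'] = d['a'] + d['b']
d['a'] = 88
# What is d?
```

After line 1: d = {'a': 4, 'b': 26}
After line 2 (d['c'] = 4 + 26): d = {'a': 4, 'b': 26, 'c': 30}
After line 3: d = {'a': 88, 'b': 26, 'c': 30}

{'a': 88, 'b': 26, 'c': 30}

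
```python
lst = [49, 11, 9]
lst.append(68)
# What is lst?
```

[49, 11, 9, 68]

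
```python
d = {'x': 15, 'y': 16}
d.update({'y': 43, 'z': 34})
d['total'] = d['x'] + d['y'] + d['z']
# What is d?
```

After line 1: d = {'x': 15, 'y': 16}
After line 2 (y overwritten, z added): d = {'x': 15, 'y': 43, 'z': 34}
After line 3 (total = 15 + 43 + 34 = 92): d = {'x': 15, 'y': 43, 'z': 34, 'total': 92}

{'x': 15, 'y': 43, 'z': 34, 'total': 92}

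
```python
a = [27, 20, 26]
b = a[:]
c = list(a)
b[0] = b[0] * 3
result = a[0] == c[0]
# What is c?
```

After line 1: a = [27, 20, 26]
After line 2 (b = a[:], copy): a = [27, 20, 26], b = [27, 20, 26]
After line 3 (c = list(a) is a copy, new object): c = [27, 20, 26]
After line 4 (b[0] = 27 * 3 = 81; only b mutates (copy)): a = [27, 20, 26], b = [81, 20, 26], c = [27, 20, 26]
After line 5 (a[0] = 27, c[0] = 27; result = True)

[27, 20, 26]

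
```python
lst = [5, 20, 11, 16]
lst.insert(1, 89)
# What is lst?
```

[5, 89, 20, 11, 16]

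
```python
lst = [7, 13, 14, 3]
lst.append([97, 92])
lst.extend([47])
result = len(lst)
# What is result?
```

After line 1: lst = [7, 13, 14, 3]
After line 2 (append adds [97, 92] as single element): lst = [7, 13, 14, 3, [97, 92]]
After line 3 (extend unpacks [47], adds 47): lst = [7, 13, 14, 3, [97, 92], 47]
After line 4: result = len(lst) = 6

6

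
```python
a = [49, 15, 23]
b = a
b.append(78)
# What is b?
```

After line 1: a = [49, 15, 23]
After line 2 (b = a is an alias, same object): a = [49, 15, 23], b = [49, 15, 23]
After line 3 (b.append mutates the shared list): a = [49, 15, 23, 78], b = [49, 15, 23, 78]

[49, 15, 23, 78]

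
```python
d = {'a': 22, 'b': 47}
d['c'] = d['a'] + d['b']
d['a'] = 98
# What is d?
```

After line 1: d = {'a': 22, 'b': 47}
After line 2 (d['c'] = 22 + 47): d = {'a': 22, 'b': 47, 'c': 69}
After line 3: d = {'a': 98, 'b': 47, 'c': 69}

{'a': 98, 'b': 47, 'c': 69}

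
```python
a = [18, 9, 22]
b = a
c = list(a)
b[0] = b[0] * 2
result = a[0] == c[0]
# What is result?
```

After line 1: a = [18, 9, 22]
After line 2 (b = a, alias): a = [18, 9, 22], b = [18, 9, 22]
After line 3 (c = list(a) is a copy, new object): c = [18, 9, 22]
After line 4 (b[0] = 18 * 2 = 36; mutates shared a/b): a = b = [36, 9, 22], c = [18, 9, 22]
After line 5 (a[0] = 36, c[0] = 18; result = False)

False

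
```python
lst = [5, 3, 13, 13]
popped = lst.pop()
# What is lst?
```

[5, 3, 13]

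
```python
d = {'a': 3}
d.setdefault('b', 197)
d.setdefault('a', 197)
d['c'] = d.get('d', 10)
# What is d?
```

After line 1: d = {'a': 3}
After line 2 (setdefault adds 'b'=197): d = {'a': 3, 'b': 197}
After line 3 (setdefault 'a' no-op, already exists): d = {'a': 3, 'b': 197}
After line 4 (get('d', 10) returns default since 'd' not in d): d = {'a': 3, 'b': 197, 'c': 10}

{'a': 3, 'b': 197, 'c': 10}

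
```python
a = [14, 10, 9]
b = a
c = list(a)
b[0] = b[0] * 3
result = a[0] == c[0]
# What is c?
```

After line 1: a = [14, 10, 9]
After line 2 (b = a, alias): a = [14, 10, 9], b = [14, 10, 9]
After line 3 (c = list(a) is a copy, new object): c = [14, 10, 9]
After line 4 (b[0] = 14 * 3 = 42; mutates shared a/b): a = b = [42, 10, 9], c = [14, 10, 9]
After line 5 (a[0] = 42, c[0] = 14; result = False)

[14, 10, 9]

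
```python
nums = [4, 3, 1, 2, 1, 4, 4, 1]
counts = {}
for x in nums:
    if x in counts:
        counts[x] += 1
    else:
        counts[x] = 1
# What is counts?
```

Initial: counts = {}, nums = [4, 3, 1, 2, 1, 4, 4, 1]
See 4: counts = {4: 1}
See 3: counts = {4: 1, 3: 1}
See 1: counts = {4: 1, 3: 1, 1: 1}
See 2: counts = {4: 1, 3: 1, 1: 1, 2: 1}
See 1: counts = {4: 1, 3: 1, 1: 2, 2: 1}
See 4: counts = {4: 2, 3: 1, 1: 2, 2: 1}
See 4: counts = {4: 3, 3: 1, 1: 2, 2: 1}
See 1: counts = {4: 3, 3: 1, 1: 3, 2: 1}

{4: 3, 3: 1, 1: 3, 2: 1}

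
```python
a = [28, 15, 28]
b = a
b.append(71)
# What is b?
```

After line 1: a = [28, 15, 28]
After line 2 (b = a is an alias, same object): a = [28, 15, 28], b = [28, 15, 28]
After line 3 (b.append mutates the shared list): a = [28, 15, 28, 71], b = [28, 15, 28, 71]

[28, 15, 28, 71]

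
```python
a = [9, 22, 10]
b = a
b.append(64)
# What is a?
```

After line 1: a = [9, 22, 10]
After line 2 (b = a is an alias, same object): a = [9, 22, 10], b = [9, 22, 10]
After line 3 (b.append mutates the shared list): a = [9, 22, 10, 64], b = [9, 22, 10, 64]

[9, 22, 10, 64]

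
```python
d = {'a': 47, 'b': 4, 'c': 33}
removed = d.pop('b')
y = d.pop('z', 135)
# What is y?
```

After line 1: d = {'a': 47, 'b': 4, 'c': 33}
After line 2 (pop 'b' returns 4): d = {'a': 47, 'c': 33}, removed = 4
After line 3 (pop 'z' missing, returns default 135): d = {'a': 47, 'c': 33}, y = 135

135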